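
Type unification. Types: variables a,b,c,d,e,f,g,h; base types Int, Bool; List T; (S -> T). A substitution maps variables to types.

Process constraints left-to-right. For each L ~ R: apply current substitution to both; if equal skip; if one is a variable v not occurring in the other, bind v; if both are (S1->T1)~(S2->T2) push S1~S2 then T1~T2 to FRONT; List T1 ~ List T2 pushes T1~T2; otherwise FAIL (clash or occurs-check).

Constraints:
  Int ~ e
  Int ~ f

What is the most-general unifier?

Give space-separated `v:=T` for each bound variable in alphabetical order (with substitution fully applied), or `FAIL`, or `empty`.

Answer: e:=Int f:=Int

Derivation:
step 1: unify Int ~ e  [subst: {-} | 1 pending]
  bind e := Int
step 2: unify Int ~ f  [subst: {e:=Int} | 0 pending]
  bind f := Int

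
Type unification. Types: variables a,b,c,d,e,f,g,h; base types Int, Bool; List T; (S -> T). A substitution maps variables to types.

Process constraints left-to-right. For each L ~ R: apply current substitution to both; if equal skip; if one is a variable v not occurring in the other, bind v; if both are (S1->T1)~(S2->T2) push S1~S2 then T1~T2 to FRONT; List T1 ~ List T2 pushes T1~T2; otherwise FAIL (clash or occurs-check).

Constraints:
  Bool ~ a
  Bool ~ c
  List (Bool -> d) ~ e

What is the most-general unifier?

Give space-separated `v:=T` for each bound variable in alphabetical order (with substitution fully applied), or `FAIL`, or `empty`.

Answer: a:=Bool c:=Bool e:=List (Bool -> d)

Derivation:
step 1: unify Bool ~ a  [subst: {-} | 2 pending]
  bind a := Bool
step 2: unify Bool ~ c  [subst: {a:=Bool} | 1 pending]
  bind c := Bool
step 3: unify List (Bool -> d) ~ e  [subst: {a:=Bool, c:=Bool} | 0 pending]
  bind e := List (Bool -> d)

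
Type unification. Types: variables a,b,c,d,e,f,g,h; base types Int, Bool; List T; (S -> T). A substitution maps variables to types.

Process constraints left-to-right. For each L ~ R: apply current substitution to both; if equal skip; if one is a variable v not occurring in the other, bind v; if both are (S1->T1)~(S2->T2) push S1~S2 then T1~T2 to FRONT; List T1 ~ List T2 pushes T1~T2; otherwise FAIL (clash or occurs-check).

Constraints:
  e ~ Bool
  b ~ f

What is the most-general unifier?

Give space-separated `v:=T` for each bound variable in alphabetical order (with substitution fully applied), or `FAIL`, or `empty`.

Answer: b:=f e:=Bool

Derivation:
step 1: unify e ~ Bool  [subst: {-} | 1 pending]
  bind e := Bool
step 2: unify b ~ f  [subst: {e:=Bool} | 0 pending]
  bind b := f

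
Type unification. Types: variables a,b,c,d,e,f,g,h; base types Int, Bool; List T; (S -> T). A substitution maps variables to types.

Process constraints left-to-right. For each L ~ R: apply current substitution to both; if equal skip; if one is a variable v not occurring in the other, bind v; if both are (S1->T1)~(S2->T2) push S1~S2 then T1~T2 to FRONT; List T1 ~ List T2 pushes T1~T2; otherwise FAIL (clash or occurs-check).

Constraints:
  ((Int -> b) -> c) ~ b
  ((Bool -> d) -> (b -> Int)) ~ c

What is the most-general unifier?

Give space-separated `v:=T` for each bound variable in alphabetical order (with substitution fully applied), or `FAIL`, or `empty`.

Answer: FAIL

Derivation:
step 1: unify ((Int -> b) -> c) ~ b  [subst: {-} | 1 pending]
  occurs-check fail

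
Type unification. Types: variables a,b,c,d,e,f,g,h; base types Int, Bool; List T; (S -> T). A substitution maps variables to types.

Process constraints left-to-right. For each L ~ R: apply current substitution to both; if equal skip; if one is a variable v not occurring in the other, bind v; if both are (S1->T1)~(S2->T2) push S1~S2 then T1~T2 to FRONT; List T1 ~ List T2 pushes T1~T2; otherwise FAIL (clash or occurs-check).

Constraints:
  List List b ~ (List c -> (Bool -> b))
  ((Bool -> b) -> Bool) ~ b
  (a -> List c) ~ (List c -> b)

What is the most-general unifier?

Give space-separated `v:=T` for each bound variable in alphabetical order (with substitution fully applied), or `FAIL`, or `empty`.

Answer: FAIL

Derivation:
step 1: unify List List b ~ (List c -> (Bool -> b))  [subst: {-} | 2 pending]
  clash: List List b vs (List c -> (Bool -> b))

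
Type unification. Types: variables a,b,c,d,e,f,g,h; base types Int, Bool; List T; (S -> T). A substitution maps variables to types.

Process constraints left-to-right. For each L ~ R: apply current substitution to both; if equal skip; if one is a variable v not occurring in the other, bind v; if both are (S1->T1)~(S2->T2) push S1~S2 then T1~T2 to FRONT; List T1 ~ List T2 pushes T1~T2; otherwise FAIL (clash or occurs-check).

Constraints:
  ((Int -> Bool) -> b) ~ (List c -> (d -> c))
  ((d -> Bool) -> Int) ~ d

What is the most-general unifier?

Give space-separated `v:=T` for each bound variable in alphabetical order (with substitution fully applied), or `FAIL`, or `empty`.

Answer: FAIL

Derivation:
step 1: unify ((Int -> Bool) -> b) ~ (List c -> (d -> c))  [subst: {-} | 1 pending]
  -> decompose arrow: push (Int -> Bool)~List c, b~(d -> c)
step 2: unify (Int -> Bool) ~ List c  [subst: {-} | 2 pending]
  clash: (Int -> Bool) vs List c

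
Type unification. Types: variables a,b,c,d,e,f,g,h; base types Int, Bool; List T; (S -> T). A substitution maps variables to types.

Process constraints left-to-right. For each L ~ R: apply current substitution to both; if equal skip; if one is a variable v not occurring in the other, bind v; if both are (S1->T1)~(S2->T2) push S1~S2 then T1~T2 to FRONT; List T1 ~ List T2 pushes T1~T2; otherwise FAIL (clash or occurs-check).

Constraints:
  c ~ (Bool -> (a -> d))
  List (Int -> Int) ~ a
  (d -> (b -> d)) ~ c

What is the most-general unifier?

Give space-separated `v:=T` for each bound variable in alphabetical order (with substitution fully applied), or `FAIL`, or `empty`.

Answer: a:=List (Int -> Int) b:=List (Int -> Int) c:=(Bool -> (List (Int -> Int) -> Bool)) d:=Bool

Derivation:
step 1: unify c ~ (Bool -> (a -> d))  [subst: {-} | 2 pending]
  bind c := (Bool -> (a -> d))
step 2: unify List (Int -> Int) ~ a  [subst: {c:=(Bool -> (a -> d))} | 1 pending]
  bind a := List (Int -> Int)
step 3: unify (d -> (b -> d)) ~ (Bool -> (List (Int -> Int) -> d))  [subst: {c:=(Bool -> (a -> d)), a:=List (Int -> Int)} | 0 pending]
  -> decompose arrow: push d~Bool, (b -> d)~(List (Int -> Int) -> d)
step 4: unify d ~ Bool  [subst: {c:=(Bool -> (a -> d)), a:=List (Int -> Int)} | 1 pending]
  bind d := Bool
step 5: unify (b -> Bool) ~ (List (Int -> Int) -> Bool)  [subst: {c:=(Bool -> (a -> d)), a:=List (Int -> Int), d:=Bool} | 0 pending]
  -> decompose arrow: push b~List (Int -> Int), Bool~Bool
step 6: unify b ~ List (Int -> Int)  [subst: {c:=(Bool -> (a -> d)), a:=List (Int -> Int), d:=Bool} | 1 pending]
  bind b := List (Int -> Int)
step 7: unify Bool ~ Bool  [subst: {c:=(Bool -> (a -> d)), a:=List (Int -> Int), d:=Bool, b:=List (Int -> Int)} | 0 pending]
  -> identical, skip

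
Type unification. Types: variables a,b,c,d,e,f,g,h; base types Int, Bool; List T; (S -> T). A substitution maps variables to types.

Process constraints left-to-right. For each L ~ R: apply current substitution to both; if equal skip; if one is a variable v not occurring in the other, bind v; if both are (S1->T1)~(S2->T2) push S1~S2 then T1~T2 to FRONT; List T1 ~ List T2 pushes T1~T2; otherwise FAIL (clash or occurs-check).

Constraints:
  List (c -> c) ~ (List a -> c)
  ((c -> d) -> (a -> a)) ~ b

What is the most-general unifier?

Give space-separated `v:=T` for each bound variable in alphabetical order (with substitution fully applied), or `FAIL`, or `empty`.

step 1: unify List (c -> c) ~ (List a -> c)  [subst: {-} | 1 pending]
  clash: List (c -> c) vs (List a -> c)

Answer: FAIL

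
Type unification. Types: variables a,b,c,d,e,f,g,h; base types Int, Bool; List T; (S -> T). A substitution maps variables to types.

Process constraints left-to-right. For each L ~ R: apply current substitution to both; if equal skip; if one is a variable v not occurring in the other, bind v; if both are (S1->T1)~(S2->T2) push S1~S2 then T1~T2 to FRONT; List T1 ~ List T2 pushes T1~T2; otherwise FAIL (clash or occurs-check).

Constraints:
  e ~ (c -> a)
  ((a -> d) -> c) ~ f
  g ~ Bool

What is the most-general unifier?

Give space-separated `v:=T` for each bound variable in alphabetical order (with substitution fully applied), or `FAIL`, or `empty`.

step 1: unify e ~ (c -> a)  [subst: {-} | 2 pending]
  bind e := (c -> a)
step 2: unify ((a -> d) -> c) ~ f  [subst: {e:=(c -> a)} | 1 pending]
  bind f := ((a -> d) -> c)
step 3: unify g ~ Bool  [subst: {e:=(c -> a), f:=((a -> d) -> c)} | 0 pending]
  bind g := Bool

Answer: e:=(c -> a) f:=((a -> d) -> c) g:=Bool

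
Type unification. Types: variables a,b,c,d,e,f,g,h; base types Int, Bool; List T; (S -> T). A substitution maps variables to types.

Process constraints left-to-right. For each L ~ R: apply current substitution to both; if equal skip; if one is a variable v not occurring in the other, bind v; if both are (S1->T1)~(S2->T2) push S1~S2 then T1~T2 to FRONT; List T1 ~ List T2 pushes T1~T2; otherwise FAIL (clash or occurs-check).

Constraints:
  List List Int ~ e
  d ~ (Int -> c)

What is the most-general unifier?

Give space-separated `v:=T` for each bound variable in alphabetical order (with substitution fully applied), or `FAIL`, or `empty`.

step 1: unify List List Int ~ e  [subst: {-} | 1 pending]
  bind e := List List Int
step 2: unify d ~ (Int -> c)  [subst: {e:=List List Int} | 0 pending]
  bind d := (Int -> c)

Answer: d:=(Int -> c) e:=List List Int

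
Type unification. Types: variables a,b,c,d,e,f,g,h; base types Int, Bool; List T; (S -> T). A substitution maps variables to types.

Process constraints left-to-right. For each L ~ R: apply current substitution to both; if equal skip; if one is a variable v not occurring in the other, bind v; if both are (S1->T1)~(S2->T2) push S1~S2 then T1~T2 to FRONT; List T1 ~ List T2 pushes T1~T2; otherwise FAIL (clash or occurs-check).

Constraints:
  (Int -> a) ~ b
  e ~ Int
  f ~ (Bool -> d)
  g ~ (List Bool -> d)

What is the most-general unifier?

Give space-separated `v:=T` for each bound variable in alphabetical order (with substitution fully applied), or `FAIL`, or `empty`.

step 1: unify (Int -> a) ~ b  [subst: {-} | 3 pending]
  bind b := (Int -> a)
step 2: unify e ~ Int  [subst: {b:=(Int -> a)} | 2 pending]
  bind e := Int
step 3: unify f ~ (Bool -> d)  [subst: {b:=(Int -> a), e:=Int} | 1 pending]
  bind f := (Bool -> d)
step 4: unify g ~ (List Bool -> d)  [subst: {b:=(Int -> a), e:=Int, f:=(Bool -> d)} | 0 pending]
  bind g := (List Bool -> d)

Answer: b:=(Int -> a) e:=Int f:=(Bool -> d) g:=(List Bool -> d)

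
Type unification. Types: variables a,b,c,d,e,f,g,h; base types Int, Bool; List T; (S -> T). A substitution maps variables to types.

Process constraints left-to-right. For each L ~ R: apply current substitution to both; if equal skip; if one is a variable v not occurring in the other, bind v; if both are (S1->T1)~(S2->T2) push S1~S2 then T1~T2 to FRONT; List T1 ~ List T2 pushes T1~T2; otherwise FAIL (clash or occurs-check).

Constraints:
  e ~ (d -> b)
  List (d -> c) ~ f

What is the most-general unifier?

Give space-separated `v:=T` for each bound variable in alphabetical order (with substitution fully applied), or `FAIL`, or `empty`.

step 1: unify e ~ (d -> b)  [subst: {-} | 1 pending]
  bind e := (d -> b)
step 2: unify List (d -> c) ~ f  [subst: {e:=(d -> b)} | 0 pending]
  bind f := List (d -> c)

Answer: e:=(d -> b) f:=List (d -> c)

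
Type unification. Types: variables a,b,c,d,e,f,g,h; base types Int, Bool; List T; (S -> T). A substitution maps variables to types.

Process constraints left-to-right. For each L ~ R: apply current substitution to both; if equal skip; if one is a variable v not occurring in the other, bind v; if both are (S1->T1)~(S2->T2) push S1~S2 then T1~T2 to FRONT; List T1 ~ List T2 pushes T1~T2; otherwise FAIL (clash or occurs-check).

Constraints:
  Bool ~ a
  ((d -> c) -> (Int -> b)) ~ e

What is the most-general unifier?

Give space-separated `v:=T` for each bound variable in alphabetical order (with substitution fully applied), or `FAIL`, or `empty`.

step 1: unify Bool ~ a  [subst: {-} | 1 pending]
  bind a := Bool
step 2: unify ((d -> c) -> (Int -> b)) ~ e  [subst: {a:=Bool} | 0 pending]
  bind e := ((d -> c) -> (Int -> b))

Answer: a:=Bool e:=((d -> c) -> (Int -> b))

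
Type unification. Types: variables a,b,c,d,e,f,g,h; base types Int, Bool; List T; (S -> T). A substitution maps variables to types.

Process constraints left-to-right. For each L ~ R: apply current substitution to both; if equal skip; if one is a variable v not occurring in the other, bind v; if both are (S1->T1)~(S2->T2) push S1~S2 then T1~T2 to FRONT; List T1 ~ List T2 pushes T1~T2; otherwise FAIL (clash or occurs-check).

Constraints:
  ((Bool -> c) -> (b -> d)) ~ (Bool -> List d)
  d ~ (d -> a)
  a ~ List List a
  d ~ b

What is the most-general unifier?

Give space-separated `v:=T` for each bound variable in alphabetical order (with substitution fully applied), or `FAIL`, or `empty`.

Answer: FAIL

Derivation:
step 1: unify ((Bool -> c) -> (b -> d)) ~ (Bool -> List d)  [subst: {-} | 3 pending]
  -> decompose arrow: push (Bool -> c)~Bool, (b -> d)~List d
step 2: unify (Bool -> c) ~ Bool  [subst: {-} | 4 pending]
  clash: (Bool -> c) vs Bool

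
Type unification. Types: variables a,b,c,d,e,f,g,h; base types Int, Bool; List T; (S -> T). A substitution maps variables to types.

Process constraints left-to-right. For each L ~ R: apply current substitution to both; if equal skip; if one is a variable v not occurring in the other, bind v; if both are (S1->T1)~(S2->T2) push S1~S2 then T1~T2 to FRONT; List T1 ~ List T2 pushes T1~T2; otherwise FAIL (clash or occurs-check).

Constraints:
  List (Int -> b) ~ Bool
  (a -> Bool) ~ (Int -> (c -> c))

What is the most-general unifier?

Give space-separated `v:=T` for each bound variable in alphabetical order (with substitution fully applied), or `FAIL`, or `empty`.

Answer: FAIL

Derivation:
step 1: unify List (Int -> b) ~ Bool  [subst: {-} | 1 pending]
  clash: List (Int -> b) vs Bool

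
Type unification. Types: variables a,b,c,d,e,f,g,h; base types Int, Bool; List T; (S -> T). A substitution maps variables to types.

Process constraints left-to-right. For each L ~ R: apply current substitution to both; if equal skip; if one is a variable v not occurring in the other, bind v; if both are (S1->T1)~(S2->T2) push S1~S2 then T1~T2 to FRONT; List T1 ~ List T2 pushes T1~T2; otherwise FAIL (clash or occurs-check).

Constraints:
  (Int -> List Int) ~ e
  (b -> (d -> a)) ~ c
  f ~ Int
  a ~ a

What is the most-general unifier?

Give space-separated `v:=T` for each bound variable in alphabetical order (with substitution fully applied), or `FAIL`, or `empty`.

Answer: c:=(b -> (d -> a)) e:=(Int -> List Int) f:=Int

Derivation:
step 1: unify (Int -> List Int) ~ e  [subst: {-} | 3 pending]
  bind e := (Int -> List Int)
step 2: unify (b -> (d -> a)) ~ c  [subst: {e:=(Int -> List Int)} | 2 pending]
  bind c := (b -> (d -> a))
step 3: unify f ~ Int  [subst: {e:=(Int -> List Int), c:=(b -> (d -> a))} | 1 pending]
  bind f := Int
step 4: unify a ~ a  [subst: {e:=(Int -> List Int), c:=(b -> (d -> a)), f:=Int} | 0 pending]
  -> identical, skip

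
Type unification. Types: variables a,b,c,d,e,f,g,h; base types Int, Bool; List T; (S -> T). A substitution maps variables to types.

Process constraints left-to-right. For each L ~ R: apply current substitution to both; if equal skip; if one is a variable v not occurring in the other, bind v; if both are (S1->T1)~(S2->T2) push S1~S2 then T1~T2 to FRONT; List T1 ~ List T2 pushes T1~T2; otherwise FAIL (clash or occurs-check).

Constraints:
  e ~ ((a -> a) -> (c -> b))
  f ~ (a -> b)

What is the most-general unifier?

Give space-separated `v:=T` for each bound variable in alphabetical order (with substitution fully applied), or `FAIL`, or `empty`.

step 1: unify e ~ ((a -> a) -> (c -> b))  [subst: {-} | 1 pending]
  bind e := ((a -> a) -> (c -> b))
step 2: unify f ~ (a -> b)  [subst: {e:=((a -> a) -> (c -> b))} | 0 pending]
  bind f := (a -> b)

Answer: e:=((a -> a) -> (c -> b)) f:=(a -> b)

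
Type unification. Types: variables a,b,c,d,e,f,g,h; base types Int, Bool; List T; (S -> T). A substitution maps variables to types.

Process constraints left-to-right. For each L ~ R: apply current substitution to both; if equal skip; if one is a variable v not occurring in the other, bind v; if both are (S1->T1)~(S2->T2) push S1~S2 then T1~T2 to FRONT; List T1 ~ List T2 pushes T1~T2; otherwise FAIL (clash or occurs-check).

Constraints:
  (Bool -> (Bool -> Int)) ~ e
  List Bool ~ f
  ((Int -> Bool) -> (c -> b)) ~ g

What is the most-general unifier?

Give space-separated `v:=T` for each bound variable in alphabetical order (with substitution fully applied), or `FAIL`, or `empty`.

Answer: e:=(Bool -> (Bool -> Int)) f:=List Bool g:=((Int -> Bool) -> (c -> b))

Derivation:
step 1: unify (Bool -> (Bool -> Int)) ~ e  [subst: {-} | 2 pending]
  bind e := (Bool -> (Bool -> Int))
step 2: unify List Bool ~ f  [subst: {e:=(Bool -> (Bool -> Int))} | 1 pending]
  bind f := List Bool
step 3: unify ((Int -> Bool) -> (c -> b)) ~ g  [subst: {e:=(Bool -> (Bool -> Int)), f:=List Bool} | 0 pending]
  bind g := ((Int -> Bool) -> (c -> b))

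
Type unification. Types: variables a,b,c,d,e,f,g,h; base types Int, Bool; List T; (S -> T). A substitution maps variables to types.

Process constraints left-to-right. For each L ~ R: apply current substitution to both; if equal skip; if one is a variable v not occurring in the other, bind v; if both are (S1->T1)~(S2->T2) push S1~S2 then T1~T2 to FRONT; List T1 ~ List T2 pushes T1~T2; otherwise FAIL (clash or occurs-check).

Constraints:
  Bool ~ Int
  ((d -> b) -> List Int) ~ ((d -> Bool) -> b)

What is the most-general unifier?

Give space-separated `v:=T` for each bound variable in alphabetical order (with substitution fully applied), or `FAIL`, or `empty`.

step 1: unify Bool ~ Int  [subst: {-} | 1 pending]
  clash: Bool vs Int

Answer: FAIL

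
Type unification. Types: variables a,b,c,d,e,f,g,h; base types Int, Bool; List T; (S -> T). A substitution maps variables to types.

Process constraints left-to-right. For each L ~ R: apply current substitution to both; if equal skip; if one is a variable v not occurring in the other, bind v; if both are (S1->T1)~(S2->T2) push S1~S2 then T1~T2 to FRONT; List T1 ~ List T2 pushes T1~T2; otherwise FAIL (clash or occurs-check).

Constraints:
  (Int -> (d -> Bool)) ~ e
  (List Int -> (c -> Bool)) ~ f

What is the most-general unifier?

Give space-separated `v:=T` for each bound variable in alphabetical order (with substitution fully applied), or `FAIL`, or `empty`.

step 1: unify (Int -> (d -> Bool)) ~ e  [subst: {-} | 1 pending]
  bind e := (Int -> (d -> Bool))
step 2: unify (List Int -> (c -> Bool)) ~ f  [subst: {e:=(Int -> (d -> Bool))} | 0 pending]
  bind f := (List Int -> (c -> Bool))

Answer: e:=(Int -> (d -> Bool)) f:=(List Int -> (c -> Bool))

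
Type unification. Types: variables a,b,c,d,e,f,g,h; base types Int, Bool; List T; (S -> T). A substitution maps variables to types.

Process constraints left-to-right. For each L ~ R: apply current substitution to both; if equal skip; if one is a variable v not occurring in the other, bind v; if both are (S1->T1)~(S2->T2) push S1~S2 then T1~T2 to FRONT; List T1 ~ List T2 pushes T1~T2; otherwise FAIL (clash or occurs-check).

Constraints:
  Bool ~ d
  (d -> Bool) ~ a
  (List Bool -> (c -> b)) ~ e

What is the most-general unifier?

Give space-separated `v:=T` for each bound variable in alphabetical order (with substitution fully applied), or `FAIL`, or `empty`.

step 1: unify Bool ~ d  [subst: {-} | 2 pending]
  bind d := Bool
step 2: unify (Bool -> Bool) ~ a  [subst: {d:=Bool} | 1 pending]
  bind a := (Bool -> Bool)
step 3: unify (List Bool -> (c -> b)) ~ e  [subst: {d:=Bool, a:=(Bool -> Bool)} | 0 pending]
  bind e := (List Bool -> (c -> b))

Answer: a:=(Bool -> Bool) d:=Bool e:=(List Bool -> (c -> b))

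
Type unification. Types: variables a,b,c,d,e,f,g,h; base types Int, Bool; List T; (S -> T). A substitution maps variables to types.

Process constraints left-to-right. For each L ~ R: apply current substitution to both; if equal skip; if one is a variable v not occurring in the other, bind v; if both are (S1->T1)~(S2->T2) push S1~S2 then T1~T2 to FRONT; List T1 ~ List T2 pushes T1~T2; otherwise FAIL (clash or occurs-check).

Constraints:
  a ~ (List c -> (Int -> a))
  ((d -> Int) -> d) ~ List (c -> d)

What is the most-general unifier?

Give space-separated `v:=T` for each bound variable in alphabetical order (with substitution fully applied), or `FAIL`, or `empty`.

step 1: unify a ~ (List c -> (Int -> a))  [subst: {-} | 1 pending]
  occurs-check fail: a in (List c -> (Int -> a))

Answer: FAIL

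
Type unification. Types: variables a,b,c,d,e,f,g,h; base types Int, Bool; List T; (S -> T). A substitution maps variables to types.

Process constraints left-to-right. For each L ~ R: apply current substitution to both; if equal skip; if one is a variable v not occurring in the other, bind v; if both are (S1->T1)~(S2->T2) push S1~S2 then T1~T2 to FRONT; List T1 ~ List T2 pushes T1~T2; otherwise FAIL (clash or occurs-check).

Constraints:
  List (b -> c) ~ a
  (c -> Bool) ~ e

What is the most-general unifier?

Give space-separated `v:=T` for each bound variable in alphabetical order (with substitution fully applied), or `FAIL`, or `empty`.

step 1: unify List (b -> c) ~ a  [subst: {-} | 1 pending]
  bind a := List (b -> c)
step 2: unify (c -> Bool) ~ e  [subst: {a:=List (b -> c)} | 0 pending]
  bind e := (c -> Bool)

Answer: a:=List (b -> c) e:=(c -> Bool)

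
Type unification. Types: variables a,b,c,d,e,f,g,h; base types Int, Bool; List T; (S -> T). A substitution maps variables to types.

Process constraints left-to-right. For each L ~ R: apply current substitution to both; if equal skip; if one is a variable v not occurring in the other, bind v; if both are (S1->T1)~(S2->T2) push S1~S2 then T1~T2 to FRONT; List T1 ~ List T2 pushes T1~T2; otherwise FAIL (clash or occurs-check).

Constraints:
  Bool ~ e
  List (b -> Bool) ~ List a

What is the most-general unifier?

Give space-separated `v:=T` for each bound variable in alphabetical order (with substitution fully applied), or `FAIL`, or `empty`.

step 1: unify Bool ~ e  [subst: {-} | 1 pending]
  bind e := Bool
step 2: unify List (b -> Bool) ~ List a  [subst: {e:=Bool} | 0 pending]
  -> decompose List: push (b -> Bool)~a
step 3: unify (b -> Bool) ~ a  [subst: {e:=Bool} | 0 pending]
  bind a := (b -> Bool)

Answer: a:=(b -> Bool) e:=Bool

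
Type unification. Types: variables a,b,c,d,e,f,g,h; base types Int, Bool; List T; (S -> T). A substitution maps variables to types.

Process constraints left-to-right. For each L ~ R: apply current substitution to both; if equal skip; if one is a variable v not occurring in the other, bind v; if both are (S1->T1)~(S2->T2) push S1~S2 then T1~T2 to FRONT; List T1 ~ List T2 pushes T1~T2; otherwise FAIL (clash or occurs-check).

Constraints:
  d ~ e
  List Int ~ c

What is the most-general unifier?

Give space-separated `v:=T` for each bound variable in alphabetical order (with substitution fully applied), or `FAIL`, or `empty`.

step 1: unify d ~ e  [subst: {-} | 1 pending]
  bind d := e
step 2: unify List Int ~ c  [subst: {d:=e} | 0 pending]
  bind c := List Int

Answer: c:=List Int d:=e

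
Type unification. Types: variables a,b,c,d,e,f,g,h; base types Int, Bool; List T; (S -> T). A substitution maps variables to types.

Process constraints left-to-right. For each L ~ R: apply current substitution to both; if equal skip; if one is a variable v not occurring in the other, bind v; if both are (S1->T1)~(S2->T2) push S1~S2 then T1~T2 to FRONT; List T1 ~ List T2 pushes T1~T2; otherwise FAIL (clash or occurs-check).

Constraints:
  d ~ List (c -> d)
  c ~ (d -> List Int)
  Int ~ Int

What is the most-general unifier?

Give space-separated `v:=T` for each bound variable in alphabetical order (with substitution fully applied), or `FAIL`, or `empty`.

step 1: unify d ~ List (c -> d)  [subst: {-} | 2 pending]
  occurs-check fail: d in List (c -> d)

Answer: FAIL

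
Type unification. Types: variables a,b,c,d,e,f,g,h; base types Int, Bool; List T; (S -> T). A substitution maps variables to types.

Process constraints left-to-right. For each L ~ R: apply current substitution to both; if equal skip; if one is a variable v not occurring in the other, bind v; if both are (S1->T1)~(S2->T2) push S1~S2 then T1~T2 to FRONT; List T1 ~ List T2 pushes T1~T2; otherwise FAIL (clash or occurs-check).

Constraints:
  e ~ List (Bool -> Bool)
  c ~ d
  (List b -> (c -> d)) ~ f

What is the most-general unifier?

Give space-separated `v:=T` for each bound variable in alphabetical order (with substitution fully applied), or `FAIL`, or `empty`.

Answer: c:=d e:=List (Bool -> Bool) f:=(List b -> (d -> d))

Derivation:
step 1: unify e ~ List (Bool -> Bool)  [subst: {-} | 2 pending]
  bind e := List (Bool -> Bool)
step 2: unify c ~ d  [subst: {e:=List (Bool -> Bool)} | 1 pending]
  bind c := d
step 3: unify (List b -> (d -> d)) ~ f  [subst: {e:=List (Bool -> Bool), c:=d} | 0 pending]
  bind f := (List b -> (d -> d))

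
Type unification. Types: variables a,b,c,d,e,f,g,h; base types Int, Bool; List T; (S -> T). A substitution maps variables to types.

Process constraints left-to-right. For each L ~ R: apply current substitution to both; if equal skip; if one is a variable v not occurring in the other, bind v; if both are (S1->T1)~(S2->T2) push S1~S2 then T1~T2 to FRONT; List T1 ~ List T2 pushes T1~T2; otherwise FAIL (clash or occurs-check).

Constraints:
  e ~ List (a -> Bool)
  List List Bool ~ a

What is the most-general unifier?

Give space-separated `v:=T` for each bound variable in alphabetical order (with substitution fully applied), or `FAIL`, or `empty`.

step 1: unify e ~ List (a -> Bool)  [subst: {-} | 1 pending]
  bind e := List (a -> Bool)
step 2: unify List List Bool ~ a  [subst: {e:=List (a -> Bool)} | 0 pending]
  bind a := List List Bool

Answer: a:=List List Bool e:=List (List List Bool -> Bool)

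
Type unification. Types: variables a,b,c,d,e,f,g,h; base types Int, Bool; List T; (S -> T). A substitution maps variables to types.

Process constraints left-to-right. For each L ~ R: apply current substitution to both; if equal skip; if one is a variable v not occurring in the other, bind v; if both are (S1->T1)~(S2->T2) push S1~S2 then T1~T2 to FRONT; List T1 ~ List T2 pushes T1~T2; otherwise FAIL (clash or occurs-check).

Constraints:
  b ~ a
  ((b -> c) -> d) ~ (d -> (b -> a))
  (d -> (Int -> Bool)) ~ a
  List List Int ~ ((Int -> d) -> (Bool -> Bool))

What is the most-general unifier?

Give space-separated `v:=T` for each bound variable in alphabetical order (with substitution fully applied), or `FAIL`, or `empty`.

step 1: unify b ~ a  [subst: {-} | 3 pending]
  bind b := a
step 2: unify ((a -> c) -> d) ~ (d -> (a -> a))  [subst: {b:=a} | 2 pending]
  -> decompose arrow: push (a -> c)~d, d~(a -> a)
step 3: unify (a -> c) ~ d  [subst: {b:=a} | 3 pending]
  bind d := (a -> c)
step 4: unify (a -> c) ~ (a -> a)  [subst: {b:=a, d:=(a -> c)} | 2 pending]
  -> decompose arrow: push a~a, c~a
step 5: unify a ~ a  [subst: {b:=a, d:=(a -> c)} | 3 pending]
  -> identical, skip
step 6: unify c ~ a  [subst: {b:=a, d:=(a -> c)} | 2 pending]
  bind c := a
step 7: unify ((a -> a) -> (Int -> Bool)) ~ a  [subst: {b:=a, d:=(a -> c), c:=a} | 1 pending]
  occurs-check fail

Answer: FAIL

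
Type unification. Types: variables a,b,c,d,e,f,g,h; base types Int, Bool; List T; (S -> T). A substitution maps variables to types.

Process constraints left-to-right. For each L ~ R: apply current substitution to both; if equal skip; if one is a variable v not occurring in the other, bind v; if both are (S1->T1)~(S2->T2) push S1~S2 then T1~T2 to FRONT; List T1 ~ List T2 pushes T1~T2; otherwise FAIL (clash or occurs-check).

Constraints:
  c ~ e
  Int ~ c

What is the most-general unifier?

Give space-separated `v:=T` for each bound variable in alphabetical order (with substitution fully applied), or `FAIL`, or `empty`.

Answer: c:=Int e:=Int

Derivation:
step 1: unify c ~ e  [subst: {-} | 1 pending]
  bind c := e
step 2: unify Int ~ e  [subst: {c:=e} | 0 pending]
  bind e := Int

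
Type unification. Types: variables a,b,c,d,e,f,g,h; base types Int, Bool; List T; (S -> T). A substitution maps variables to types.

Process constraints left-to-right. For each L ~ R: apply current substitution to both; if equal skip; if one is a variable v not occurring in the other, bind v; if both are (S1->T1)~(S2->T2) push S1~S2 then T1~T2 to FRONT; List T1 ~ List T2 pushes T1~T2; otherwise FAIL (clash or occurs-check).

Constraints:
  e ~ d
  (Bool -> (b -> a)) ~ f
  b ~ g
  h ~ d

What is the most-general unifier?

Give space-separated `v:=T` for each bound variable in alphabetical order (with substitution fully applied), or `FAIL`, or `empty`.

Answer: b:=g e:=d f:=(Bool -> (g -> a)) h:=d

Derivation:
step 1: unify e ~ d  [subst: {-} | 3 pending]
  bind e := d
step 2: unify (Bool -> (b -> a)) ~ f  [subst: {e:=d} | 2 pending]
  bind f := (Bool -> (b -> a))
step 3: unify b ~ g  [subst: {e:=d, f:=(Bool -> (b -> a))} | 1 pending]
  bind b := g
step 4: unify h ~ d  [subst: {e:=d, f:=(Bool -> (b -> a)), b:=g} | 0 pending]
  bind h := d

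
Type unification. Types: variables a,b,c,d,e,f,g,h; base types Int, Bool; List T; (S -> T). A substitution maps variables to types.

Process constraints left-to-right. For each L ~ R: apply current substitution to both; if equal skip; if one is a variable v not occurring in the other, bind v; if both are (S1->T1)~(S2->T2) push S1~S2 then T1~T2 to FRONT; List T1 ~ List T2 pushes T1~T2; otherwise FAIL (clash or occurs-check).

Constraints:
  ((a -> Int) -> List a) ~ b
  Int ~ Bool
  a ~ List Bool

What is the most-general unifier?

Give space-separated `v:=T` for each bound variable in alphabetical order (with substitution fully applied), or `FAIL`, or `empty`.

step 1: unify ((a -> Int) -> List a) ~ b  [subst: {-} | 2 pending]
  bind b := ((a -> Int) -> List a)
step 2: unify Int ~ Bool  [subst: {b:=((a -> Int) -> List a)} | 1 pending]
  clash: Int vs Bool

Answer: FAIL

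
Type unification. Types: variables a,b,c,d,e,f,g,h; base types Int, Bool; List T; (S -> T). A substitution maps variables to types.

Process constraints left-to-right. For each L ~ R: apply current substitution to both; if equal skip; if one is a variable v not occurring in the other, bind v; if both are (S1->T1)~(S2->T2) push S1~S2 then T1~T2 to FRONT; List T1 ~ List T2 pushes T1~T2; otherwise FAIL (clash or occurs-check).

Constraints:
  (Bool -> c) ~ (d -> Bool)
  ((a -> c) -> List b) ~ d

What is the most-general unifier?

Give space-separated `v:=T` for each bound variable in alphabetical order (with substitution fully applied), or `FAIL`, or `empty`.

step 1: unify (Bool -> c) ~ (d -> Bool)  [subst: {-} | 1 pending]
  -> decompose arrow: push Bool~d, c~Bool
step 2: unify Bool ~ d  [subst: {-} | 2 pending]
  bind d := Bool
step 3: unify c ~ Bool  [subst: {d:=Bool} | 1 pending]
  bind c := Bool
step 4: unify ((a -> Bool) -> List b) ~ Bool  [subst: {d:=Bool, c:=Bool} | 0 pending]
  clash: ((a -> Bool) -> List b) vs Bool

Answer: FAIL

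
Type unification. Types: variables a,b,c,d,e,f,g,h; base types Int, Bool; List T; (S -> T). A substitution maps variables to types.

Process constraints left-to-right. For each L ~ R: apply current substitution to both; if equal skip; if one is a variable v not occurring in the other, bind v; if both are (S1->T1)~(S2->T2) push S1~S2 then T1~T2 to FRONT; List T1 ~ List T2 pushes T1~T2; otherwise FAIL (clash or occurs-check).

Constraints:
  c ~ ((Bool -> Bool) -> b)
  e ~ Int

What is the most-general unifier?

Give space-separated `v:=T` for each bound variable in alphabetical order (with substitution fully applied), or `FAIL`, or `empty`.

step 1: unify c ~ ((Bool -> Bool) -> b)  [subst: {-} | 1 pending]
  bind c := ((Bool -> Bool) -> b)
step 2: unify e ~ Int  [subst: {c:=((Bool -> Bool) -> b)} | 0 pending]
  bind e := Int

Answer: c:=((Bool -> Bool) -> b) e:=Int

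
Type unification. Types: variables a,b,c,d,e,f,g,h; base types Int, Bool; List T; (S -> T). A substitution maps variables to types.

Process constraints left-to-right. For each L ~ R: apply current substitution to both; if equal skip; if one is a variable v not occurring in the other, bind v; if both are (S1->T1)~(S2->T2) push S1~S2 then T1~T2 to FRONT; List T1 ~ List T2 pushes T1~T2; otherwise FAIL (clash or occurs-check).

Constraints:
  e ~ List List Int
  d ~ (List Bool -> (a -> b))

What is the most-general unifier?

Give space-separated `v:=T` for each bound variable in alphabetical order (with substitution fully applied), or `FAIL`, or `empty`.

Answer: d:=(List Bool -> (a -> b)) e:=List List Int

Derivation:
step 1: unify e ~ List List Int  [subst: {-} | 1 pending]
  bind e := List List Int
step 2: unify d ~ (List Bool -> (a -> b))  [subst: {e:=List List Int} | 0 pending]
  bind d := (List Bool -> (a -> b))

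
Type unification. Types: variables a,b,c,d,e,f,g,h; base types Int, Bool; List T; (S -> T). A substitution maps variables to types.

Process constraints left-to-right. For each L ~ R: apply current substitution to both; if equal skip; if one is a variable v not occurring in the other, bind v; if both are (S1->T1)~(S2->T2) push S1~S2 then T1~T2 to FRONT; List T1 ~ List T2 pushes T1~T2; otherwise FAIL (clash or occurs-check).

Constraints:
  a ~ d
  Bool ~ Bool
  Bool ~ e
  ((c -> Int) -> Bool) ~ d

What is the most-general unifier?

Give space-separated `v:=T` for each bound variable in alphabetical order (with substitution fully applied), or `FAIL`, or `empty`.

Answer: a:=((c -> Int) -> Bool) d:=((c -> Int) -> Bool) e:=Bool

Derivation:
step 1: unify a ~ d  [subst: {-} | 3 pending]
  bind a := d
step 2: unify Bool ~ Bool  [subst: {a:=d} | 2 pending]
  -> identical, skip
step 3: unify Bool ~ e  [subst: {a:=d} | 1 pending]
  bind e := Bool
step 4: unify ((c -> Int) -> Bool) ~ d  [subst: {a:=d, e:=Bool} | 0 pending]
  bind d := ((c -> Int) -> Bool)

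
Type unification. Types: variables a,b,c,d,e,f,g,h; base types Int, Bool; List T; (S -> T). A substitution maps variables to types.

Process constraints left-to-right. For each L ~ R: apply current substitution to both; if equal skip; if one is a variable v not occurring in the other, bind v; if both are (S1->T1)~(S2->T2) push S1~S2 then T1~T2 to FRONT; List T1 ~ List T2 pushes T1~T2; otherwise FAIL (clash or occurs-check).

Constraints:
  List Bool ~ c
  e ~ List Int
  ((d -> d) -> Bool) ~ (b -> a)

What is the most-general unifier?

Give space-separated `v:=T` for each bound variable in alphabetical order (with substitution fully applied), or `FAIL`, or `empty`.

Answer: a:=Bool b:=(d -> d) c:=List Bool e:=List Int

Derivation:
step 1: unify List Bool ~ c  [subst: {-} | 2 pending]
  bind c := List Bool
step 2: unify e ~ List Int  [subst: {c:=List Bool} | 1 pending]
  bind e := List Int
step 3: unify ((d -> d) -> Bool) ~ (b -> a)  [subst: {c:=List Bool, e:=List Int} | 0 pending]
  -> decompose arrow: push (d -> d)~b, Bool~a
step 4: unify (d -> d) ~ b  [subst: {c:=List Bool, e:=List Int} | 1 pending]
  bind b := (d -> d)
step 5: unify Bool ~ a  [subst: {c:=List Bool, e:=List Int, b:=(d -> d)} | 0 pending]
  bind a := Bool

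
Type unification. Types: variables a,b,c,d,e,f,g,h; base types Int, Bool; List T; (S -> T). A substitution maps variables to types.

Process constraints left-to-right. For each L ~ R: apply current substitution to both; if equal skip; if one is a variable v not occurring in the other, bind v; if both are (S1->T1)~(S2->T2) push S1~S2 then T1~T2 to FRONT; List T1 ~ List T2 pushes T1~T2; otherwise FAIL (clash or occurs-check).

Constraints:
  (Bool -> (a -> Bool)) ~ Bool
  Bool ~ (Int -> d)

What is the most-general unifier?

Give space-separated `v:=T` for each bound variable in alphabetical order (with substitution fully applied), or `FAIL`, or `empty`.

Answer: FAIL

Derivation:
step 1: unify (Bool -> (a -> Bool)) ~ Bool  [subst: {-} | 1 pending]
  clash: (Bool -> (a -> Bool)) vs Bool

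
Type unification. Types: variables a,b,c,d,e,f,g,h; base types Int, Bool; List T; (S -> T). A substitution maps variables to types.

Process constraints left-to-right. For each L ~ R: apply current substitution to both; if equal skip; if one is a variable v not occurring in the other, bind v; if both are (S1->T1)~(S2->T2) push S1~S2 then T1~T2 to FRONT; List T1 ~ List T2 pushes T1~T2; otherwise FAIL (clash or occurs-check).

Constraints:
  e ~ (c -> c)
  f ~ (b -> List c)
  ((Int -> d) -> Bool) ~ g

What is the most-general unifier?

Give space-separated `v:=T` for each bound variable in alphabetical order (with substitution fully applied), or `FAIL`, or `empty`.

Answer: e:=(c -> c) f:=(b -> List c) g:=((Int -> d) -> Bool)

Derivation:
step 1: unify e ~ (c -> c)  [subst: {-} | 2 pending]
  bind e := (c -> c)
step 2: unify f ~ (b -> List c)  [subst: {e:=(c -> c)} | 1 pending]
  bind f := (b -> List c)
step 3: unify ((Int -> d) -> Bool) ~ g  [subst: {e:=(c -> c), f:=(b -> List c)} | 0 pending]
  bind g := ((Int -> d) -> Bool)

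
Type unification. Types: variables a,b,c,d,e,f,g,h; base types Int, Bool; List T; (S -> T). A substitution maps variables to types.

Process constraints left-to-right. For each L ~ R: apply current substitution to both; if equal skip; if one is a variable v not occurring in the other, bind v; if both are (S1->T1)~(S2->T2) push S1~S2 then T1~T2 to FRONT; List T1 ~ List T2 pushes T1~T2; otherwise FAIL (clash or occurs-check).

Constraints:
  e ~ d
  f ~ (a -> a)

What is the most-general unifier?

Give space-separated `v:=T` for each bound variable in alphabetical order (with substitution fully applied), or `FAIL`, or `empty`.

Answer: e:=d f:=(a -> a)

Derivation:
step 1: unify e ~ d  [subst: {-} | 1 pending]
  bind e := d
step 2: unify f ~ (a -> a)  [subst: {e:=d} | 0 pending]
  bind f := (a -> a)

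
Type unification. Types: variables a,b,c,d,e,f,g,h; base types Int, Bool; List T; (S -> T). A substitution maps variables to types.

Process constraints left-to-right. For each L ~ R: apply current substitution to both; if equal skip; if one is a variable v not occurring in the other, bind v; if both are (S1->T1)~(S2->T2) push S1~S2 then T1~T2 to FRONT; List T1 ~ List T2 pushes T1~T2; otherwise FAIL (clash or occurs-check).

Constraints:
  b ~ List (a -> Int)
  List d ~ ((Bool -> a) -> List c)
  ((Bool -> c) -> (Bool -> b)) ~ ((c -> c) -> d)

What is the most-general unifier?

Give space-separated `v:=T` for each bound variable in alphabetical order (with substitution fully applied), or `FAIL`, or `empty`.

step 1: unify b ~ List (a -> Int)  [subst: {-} | 2 pending]
  bind b := List (a -> Int)
step 2: unify List d ~ ((Bool -> a) -> List c)  [subst: {b:=List (a -> Int)} | 1 pending]
  clash: List d vs ((Bool -> a) -> List c)

Answer: FAIL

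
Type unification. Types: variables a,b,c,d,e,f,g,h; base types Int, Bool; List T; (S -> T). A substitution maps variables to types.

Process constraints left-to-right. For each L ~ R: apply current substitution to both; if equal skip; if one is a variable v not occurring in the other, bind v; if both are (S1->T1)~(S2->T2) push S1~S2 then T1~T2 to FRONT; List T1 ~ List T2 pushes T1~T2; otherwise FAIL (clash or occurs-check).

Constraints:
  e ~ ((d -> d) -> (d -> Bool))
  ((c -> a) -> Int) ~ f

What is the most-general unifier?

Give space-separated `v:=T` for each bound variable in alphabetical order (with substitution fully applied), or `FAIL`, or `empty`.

Answer: e:=((d -> d) -> (d -> Bool)) f:=((c -> a) -> Int)

Derivation:
step 1: unify e ~ ((d -> d) -> (d -> Bool))  [subst: {-} | 1 pending]
  bind e := ((d -> d) -> (d -> Bool))
step 2: unify ((c -> a) -> Int) ~ f  [subst: {e:=((d -> d) -> (d -> Bool))} | 0 pending]
  bind f := ((c -> a) -> Int)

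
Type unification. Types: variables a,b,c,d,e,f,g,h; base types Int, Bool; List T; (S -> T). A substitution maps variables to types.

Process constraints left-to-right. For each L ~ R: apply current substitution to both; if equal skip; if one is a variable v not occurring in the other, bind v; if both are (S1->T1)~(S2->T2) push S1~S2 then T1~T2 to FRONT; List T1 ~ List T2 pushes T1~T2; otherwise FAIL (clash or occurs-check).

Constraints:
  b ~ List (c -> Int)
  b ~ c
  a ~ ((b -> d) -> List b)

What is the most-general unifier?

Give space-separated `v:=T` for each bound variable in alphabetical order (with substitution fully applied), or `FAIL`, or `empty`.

step 1: unify b ~ List (c -> Int)  [subst: {-} | 2 pending]
  bind b := List (c -> Int)
step 2: unify List (c -> Int) ~ c  [subst: {b:=List (c -> Int)} | 1 pending]
  occurs-check fail

Answer: FAIL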